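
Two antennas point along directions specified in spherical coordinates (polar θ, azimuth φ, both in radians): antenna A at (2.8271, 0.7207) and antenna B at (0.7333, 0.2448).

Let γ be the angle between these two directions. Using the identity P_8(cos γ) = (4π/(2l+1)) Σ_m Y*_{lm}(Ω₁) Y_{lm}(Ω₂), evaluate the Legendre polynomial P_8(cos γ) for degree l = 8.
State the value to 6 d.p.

Addition theorem: P_8(cos γ) = (4π/17) Σ_m Y*_{lm}(Ω₁) Y_{lm}(Ω₂), m = −8…8:
  [-8]  conj(Y_{8,-8})(Ω₁) = +0.000038-0.000021i ; Y_{8,-8}(Ω₂) = -0.007847-0.019222i ; Δ = -0.000001-0.000001i
  [-7]  conj(Y_{8,-7})(Ω₁) = -0.000173+0.000502i ; Y_{8,-7}(Ω₂) = -0.013120-0.091246i ; Δ = +0.000048+0.000009i
  [-6]  conj(Y_{8,-6})(Ω₁) = -0.001568-0.003835i ; Y_{8,-6}(Ω₂) = +0.025087-0.245111i ; Δ = -0.000979+0.000288i
  [-5]  conj(Y_{8,-5})(Ω₁) = +0.020713+0.010312i ; Y_{8,-5}(Ω₂) = +0.145647-0.403005i ; Δ = +0.007172-0.006846i
  [-4]  conj(Y_{8,-4})(Ω₁) = -0.091756+0.024290i ; Y_{8,-4}(Ω₂) = +0.244374-0.363722i ; Δ = -0.013588+0.039310i
  [-3]  conj(Y_{8,-3})(Ω₁) = +0.155985-0.232312i ; Y_{8,-3}(Ω₂) = +0.076770-0.069313i ; Δ = -0.004127-0.028646i
  [-2]  conj(Y_{8,-2})(Ω₁) = +0.070301+0.540265i ; Y_{8,-2}(Ω₂) = -0.293885+0.156604i ; Δ = -0.105268-0.147766i
  [-1]  conj(Y_{8,-1})(Ω₁) = -0.397489-0.349118i ; Y_{8,-1}(Ω₂) = -0.268894+0.067172i ; Δ = +0.130333+0.067175i
  [+0]  conj(Y_{8,0})(Ω₁) = -0.153861-0.000000i ; Y_{8,0}(Ω₂) = +0.255834+0.000000i ; Δ = -0.039363-0.000000i
  [+1]  conj(Y_{8,1})(Ω₁) = +0.397489-0.349118i ; Y_{8,1}(Ω₂) = +0.268894+0.067172i ; Δ = +0.130333-0.067175i
  [+2]  conj(Y_{8,2})(Ω₁) = +0.070301-0.540265i ; Y_{8,2}(Ω₂) = -0.293885-0.156604i ; Δ = -0.105268+0.147766i
  [+3]  conj(Y_{8,3})(Ω₁) = -0.155985-0.232312i ; Y_{8,3}(Ω₂) = -0.076770-0.069313i ; Δ = -0.004127+0.028646i
  [+4]  conj(Y_{8,4})(Ω₁) = -0.091756-0.024290i ; Y_{8,4}(Ω₂) = +0.244374+0.363722i ; Δ = -0.013588-0.039310i
  [+5]  conj(Y_{8,5})(Ω₁) = -0.020713+0.010312i ; Y_{8,5}(Ω₂) = -0.145647-0.403005i ; Δ = +0.007172+0.006846i
  [+6]  conj(Y_{8,6})(Ω₁) = -0.001568+0.003835i ; Y_{8,6}(Ω₂) = +0.025087+0.245111i ; Δ = -0.000979-0.000288i
  [+7]  conj(Y_{8,7})(Ω₁) = +0.000173+0.000502i ; Y_{8,7}(Ω₂) = +0.013120-0.091246i ; Δ = +0.000048-0.000009i
  [+8]  conj(Y_{8,8})(Ω₁) = +0.000038+0.000021i ; Y_{8,8}(Ω₂) = -0.007847+0.019222i ; Δ = -0.000001+0.000001i
Σ over m = -0.012181+0.000000i; ×(4π/17) → -0.009005+0.000000i. Real part: -0.009005

-0.009005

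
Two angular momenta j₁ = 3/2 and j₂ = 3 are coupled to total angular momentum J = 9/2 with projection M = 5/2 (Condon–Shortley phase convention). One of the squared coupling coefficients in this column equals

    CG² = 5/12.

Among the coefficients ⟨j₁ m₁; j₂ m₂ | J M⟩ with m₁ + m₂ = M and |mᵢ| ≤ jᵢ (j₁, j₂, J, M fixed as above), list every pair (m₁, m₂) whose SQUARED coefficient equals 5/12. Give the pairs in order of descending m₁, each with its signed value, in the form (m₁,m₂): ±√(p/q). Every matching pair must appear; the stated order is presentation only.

Admissible pairs with m₁+m₂ = M = 5/2: (-1/2,3), (1/2,2), (3/2,1)
  (m₁,m₂)=(3/2,1): CG² = 5/12, CG = +√(5/12)   ← matches the target
  (m₁,m₂)=(1/2,2): CG² = 1/2, CG = +√(1/2)
  (m₁,m₂)=(-1/2,3): CG² = 1/12, CG = +√(1/12)
Pairs with CG² = 5/12: (3/2,1): +√(5/12)

(3/2,1): +√(5/12)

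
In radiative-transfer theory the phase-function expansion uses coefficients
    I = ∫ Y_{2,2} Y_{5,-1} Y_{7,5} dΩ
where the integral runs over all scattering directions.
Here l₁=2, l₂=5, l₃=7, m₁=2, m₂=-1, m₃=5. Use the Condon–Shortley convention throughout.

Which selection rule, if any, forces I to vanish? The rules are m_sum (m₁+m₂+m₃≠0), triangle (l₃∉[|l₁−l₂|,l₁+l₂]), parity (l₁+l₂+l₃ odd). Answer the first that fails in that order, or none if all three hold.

m_sum

azimuthal sum: 2 − 1 + 5 = 6  ✗
3 ≤ 7 ≤ 7 (triangle on l)
L = 2 + 5 + 7 = 14 (even)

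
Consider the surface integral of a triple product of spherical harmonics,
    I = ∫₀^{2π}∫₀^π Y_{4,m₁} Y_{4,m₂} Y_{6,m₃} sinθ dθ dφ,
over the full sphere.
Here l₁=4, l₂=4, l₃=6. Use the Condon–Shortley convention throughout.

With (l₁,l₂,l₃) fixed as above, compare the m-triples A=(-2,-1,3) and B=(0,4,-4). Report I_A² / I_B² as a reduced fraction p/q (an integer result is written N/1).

7/24

Shared (l₁,l₂,l₃)=(4,4,6): N and (l;000)² cancel in I_A²/I_B².
A: Δ = 2!·6!·6!/15! = 1/1261260; Racah Σ t=0..2: t=0:+1/51840 t=1:−1/5760 t=2:+1/11520 = -7/103680; ⇒ 3j(4 4 6; -2 -1 3)² = 7/858, sgn +1
B: Δ = 2!·6!·6!/15! = 1/1261260; Racah Σ t=2..2: t=2:+1/69120 = 1/69120; ⇒ 3j(4 4 6; 0 4 -4)² = 4/143, sgn +1
I_A²/I_B² = (7/858)/(4/143) = 7/24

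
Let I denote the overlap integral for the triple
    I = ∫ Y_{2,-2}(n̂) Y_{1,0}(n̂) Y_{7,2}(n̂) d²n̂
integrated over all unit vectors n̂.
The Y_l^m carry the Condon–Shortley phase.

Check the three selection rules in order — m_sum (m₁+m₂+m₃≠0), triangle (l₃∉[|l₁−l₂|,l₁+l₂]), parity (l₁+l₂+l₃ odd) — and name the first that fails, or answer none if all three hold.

triangle

Σmᵢ = 0  ✓
l₃∈[|l₁−l₂|,l₁+l₂]=[1,3] required, l₃=7 fails  ✗
Σlᵢ = 10 ⇒ even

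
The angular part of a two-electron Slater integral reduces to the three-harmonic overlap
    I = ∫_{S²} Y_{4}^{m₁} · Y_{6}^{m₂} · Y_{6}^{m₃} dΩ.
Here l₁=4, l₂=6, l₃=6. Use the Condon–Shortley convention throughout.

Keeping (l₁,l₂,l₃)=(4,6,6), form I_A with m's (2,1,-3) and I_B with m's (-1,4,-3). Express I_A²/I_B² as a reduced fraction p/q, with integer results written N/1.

Shared (l₁,l₂,l₃)=(4,6,6): N and (l;000)² cancel in I_A²/I_B².
A: Δ = 4!·4!·8!/17! = 1/15315300; Racah Σ t=0..2: t=0:+1/483840 t=1:−1/51840 t=2:+1/69120 = -1/362880; ⇒ 3j(4 6 6; 2 1 -3)² = 16/17017, sgn +1
B: Δ = 4!·4!·8!/17! = 1/15315300; Racah Σ t=2..4: t=2:+1/967680 t=3:−1/120960 t=4:+1/207360 = -1/414720; ⇒ 3j(4 6 6; -1 4 -3)² = 21/4862, sgn +1
I_A²/I_B² = (16/17017)/(21/4862) = 32/147

32/147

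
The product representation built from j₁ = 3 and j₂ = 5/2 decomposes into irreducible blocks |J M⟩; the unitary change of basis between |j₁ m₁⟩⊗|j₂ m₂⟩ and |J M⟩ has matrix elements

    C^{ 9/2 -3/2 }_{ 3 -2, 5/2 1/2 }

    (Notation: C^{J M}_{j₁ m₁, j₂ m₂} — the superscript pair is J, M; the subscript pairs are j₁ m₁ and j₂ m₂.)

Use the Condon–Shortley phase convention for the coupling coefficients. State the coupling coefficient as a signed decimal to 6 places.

triangle: 1!*5!*4!/11! = 2880/39916800
(j±m)!: 1!*5!*3!*2!*3!*6! = 6220800
prefactor² = (2J+1)*Δ*N² = 345600/77
  k=0: +1/(0!*1!*5!*3!*0!*1!) = 1/720
  k=1: −1/(1!*0!*4!*2!*1!*2!) = -1/96
Σ = -13/1440  ⇒  CG² = 345600/77*(-13/1440)² = 169/462
CG = −√(169/462) = -0.604815

−√(169/462) = -0.604815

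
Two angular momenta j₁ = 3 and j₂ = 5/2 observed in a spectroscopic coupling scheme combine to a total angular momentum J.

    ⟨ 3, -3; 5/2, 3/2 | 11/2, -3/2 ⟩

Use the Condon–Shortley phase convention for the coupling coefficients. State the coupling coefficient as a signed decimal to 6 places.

triangle: 0!×6!×5!/12! = 86400/479001600
(j±m)!: 0!×6!×4!×1!×4!×7! = 2090188800
prefactor² = (2J+1)×Δ×N² = 49766400/11
  k=0: +1/(0!×0!×6!×4!×0!×1!) = 1/17280
Σ = 1/17280  ⇒  CG² = 49766400/11×(1/17280)² = 1/66
CG = +√(1/66) = +0.123091

+0.123091  (= +√(1/66))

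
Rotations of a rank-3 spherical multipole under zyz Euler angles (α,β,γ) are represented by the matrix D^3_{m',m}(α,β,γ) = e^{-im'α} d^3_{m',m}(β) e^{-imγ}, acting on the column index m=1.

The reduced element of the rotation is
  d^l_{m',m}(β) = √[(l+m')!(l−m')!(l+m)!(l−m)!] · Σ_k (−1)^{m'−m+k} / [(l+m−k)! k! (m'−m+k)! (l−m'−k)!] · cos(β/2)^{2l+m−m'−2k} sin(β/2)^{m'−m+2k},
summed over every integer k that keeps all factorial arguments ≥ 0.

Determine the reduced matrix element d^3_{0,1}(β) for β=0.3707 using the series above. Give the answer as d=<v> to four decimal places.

d^3_{0,1}(β=0.3707) via the finite sum:
Half-angle: c=0.982872, s=0.184291. N=√(6·6·24·2)=41.569219
Admissible k: 1..3 (factorial args all ≥0)
  k=1: (−1)^0·41.5692/(12)·0.9829^5·0.1843^1 = +0.585569
  k=2: (−1)^1·41.5692/(4)·0.9829^3·0.1843^3 = -0.061761
  k=3: (−1)^2·41.5692/(12)·0.9829^1·0.1843^5 = +0.000724
d^3_{0,1}(0.3707) = +0.585569 -0.061761 +0.000724 = +0.524532

d=0.5245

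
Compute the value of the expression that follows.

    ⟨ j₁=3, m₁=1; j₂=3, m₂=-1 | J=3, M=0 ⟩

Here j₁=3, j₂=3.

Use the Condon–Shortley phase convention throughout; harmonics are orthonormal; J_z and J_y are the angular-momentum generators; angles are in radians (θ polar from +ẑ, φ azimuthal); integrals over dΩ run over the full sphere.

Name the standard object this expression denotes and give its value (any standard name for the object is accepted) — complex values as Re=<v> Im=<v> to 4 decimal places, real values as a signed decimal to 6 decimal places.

Clebsch–Gordan coefficient, −√(1/6) ≈ -0.408248

This is a Clebsch–Gordan (vector-coupling) coefficient.
triangle: 3!·3!·3!/10! = 216/3628800
(j±m)!: 4!·2!·2!·4!·3!·3! = 82944
prefactor² = (2J+1)·Δ·N² = 864/25
  k=0: +1/(0!·3!·2!·2!·1!·1!) = 1/24
  k=1: −1/(1!·2!·1!·1!·2!·2!) = -1/8
  k=2: +1/(2!·1!·0!·0!·3!·3!) = 1/72
Σ = -5/72  ⇒  CG² = 864/25·(-5/72)² = 1/6
CG = −√(1/6) = -0.408248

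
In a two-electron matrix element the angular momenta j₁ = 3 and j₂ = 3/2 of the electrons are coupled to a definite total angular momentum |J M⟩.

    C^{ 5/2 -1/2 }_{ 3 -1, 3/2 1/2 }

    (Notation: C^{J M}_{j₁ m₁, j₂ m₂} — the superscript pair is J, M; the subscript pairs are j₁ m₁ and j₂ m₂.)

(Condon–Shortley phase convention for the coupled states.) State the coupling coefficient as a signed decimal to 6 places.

-0.119523  (= −√(1/70))

triangle: 2!×4!×1!/8! = 48/40320
(j±m)!: 2!×4!×2!×1!×2!×3! = 1152
prefactor² = (2J+1)×Δ×N² = 288/35
  k=1: −1/(1!×1!×3!×1!×1!×0!) = -1/6
  k=2: +1/(2!×0!×2!×0!×2!×1!) = 1/8
Σ = -1/24  ⇒  CG² = 288/35×(-1/24)² = 1/70
CG = −√(1/70) = -0.119523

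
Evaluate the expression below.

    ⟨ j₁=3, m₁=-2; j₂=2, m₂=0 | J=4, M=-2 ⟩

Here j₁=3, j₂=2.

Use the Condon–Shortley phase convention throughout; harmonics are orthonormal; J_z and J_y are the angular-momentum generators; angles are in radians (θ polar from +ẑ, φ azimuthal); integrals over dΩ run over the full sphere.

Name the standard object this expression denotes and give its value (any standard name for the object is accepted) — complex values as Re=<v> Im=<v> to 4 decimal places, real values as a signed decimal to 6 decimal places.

This is a Clebsch–Gordan (vector-coupling) coefficient.
triangle: 1!·5!·3!/10! = 720/3628800
(j±m)!: 1!·5!·2!·2!·2!·6! = 691200
prefactor² = (2J+1)·Δ·N² = 8640/7
  k=0: +1/(0!·1!·5!·2!·0!·1!) = 1/240
  k=1: −1/(1!·0!·4!·1!·1!·2!) = -1/48
Σ = -1/60  ⇒  CG² = 8640/7·(-1/60)² = 12/35
CG = −√(12/35) = -0.585540

Clebsch–Gordan coefficient, −√(12/35) ≈ -0.585540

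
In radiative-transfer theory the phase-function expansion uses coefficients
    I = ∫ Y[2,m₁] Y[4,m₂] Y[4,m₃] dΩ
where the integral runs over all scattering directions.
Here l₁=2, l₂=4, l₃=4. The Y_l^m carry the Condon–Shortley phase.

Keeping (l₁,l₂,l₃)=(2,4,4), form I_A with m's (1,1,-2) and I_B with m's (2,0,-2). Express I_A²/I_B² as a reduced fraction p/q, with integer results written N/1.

9/20

l's match ⇒ only the (l;m) 3-j factors differ between A and B.
A: triangle coeff Δ(2,4,4) = 1/13860; Σ_t [0,1]: t=0:+1/240 t=1:−1/96 = -1/160; (3j)²=27/1540 [(2 4 4; 1 1 -2)], sign=-1
B: triangle coeff Δ(2,4,4) = 1/13860; Σ_t [0,0]: t=0:+1/192 = 1/192; (3j)²=3/77 [(2 4 4; 2 0 -2)], sign=+1
I_A²/I_B² = (27/1540)/(3/77) = 9/20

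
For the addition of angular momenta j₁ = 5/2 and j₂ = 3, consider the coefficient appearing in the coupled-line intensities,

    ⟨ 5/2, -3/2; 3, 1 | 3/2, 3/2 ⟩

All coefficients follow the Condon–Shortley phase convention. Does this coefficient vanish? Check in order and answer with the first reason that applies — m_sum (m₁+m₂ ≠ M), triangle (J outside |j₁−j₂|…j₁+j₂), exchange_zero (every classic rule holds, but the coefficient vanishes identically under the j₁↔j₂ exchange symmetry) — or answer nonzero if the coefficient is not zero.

m_sum

m-sum: m₁+m₂ = -3/2+1 = -1/2, M = 3/2  ✗ ⇒ coefficient is 0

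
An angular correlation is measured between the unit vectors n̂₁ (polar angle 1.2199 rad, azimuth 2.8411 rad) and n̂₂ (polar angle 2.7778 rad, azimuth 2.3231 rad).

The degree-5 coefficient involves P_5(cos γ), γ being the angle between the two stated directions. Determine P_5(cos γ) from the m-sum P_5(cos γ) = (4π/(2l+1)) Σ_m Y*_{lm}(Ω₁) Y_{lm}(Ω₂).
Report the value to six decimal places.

-0.057752

Term-by-term m-sum for l=5 (normalisation 4π/11 = 1.142397):
  m=-5: (-0.023143, 0.338147) × (0.001538, 0.002155) = (-0.000764, 0.000470)  (running Σ = (-0.000764, 0.000470))
  m=-4: (0.141444, -0.365948) × (0.021795, 0.002902) = (0.004145, -0.007565)  (running Σ = (0.003381, -0.007095))
  m=-3: (-0.011271, 0.014247) × (0.082725, -0.067738) = (0.000033, 0.001942)  (running Σ = (0.003413, -0.005153))
  m=-2: (-0.273518, 0.187519) × (0.021489, -0.324182) = (0.054913, 0.092699)  (running Σ = (0.058326, 0.087546))
  m=-1: (0.103715, -0.032139) × (-0.373137, -0.398690) = (-0.051513, -0.029358)  (running Σ = (0.006813, 0.058188))
  m=0: (0.305868, -0.000000) × (-0.209826, 0.000000) = (-0.064179, 0.000000)  (running Σ = (-0.057366, 0.058188))
  m=1: (-0.103715, -0.032139) × (0.373137, -0.398690) = (-0.051513, 0.029358)  (running Σ = (-0.108880, 0.087546))
  m=2: (-0.273518, -0.187519) × (0.021489, 0.324182) = (0.054913, -0.092699)  (running Σ = (-0.053967, -0.005153))
  m=3: (0.011271, 0.014247) × (-0.082725, -0.067738) = (0.000033, -0.001942)  (running Σ = (-0.053934, -0.007095))
  m=4: (0.141444, 0.365948) × (0.021795, -0.002902) = (0.004145, 0.007565)  (running Σ = (-0.049789, 0.000470))
  m=5: (0.023143, 0.338147) × (-0.001538, 0.002155) = (-0.000764, -0.000470)  (running Σ = (-0.050554, 0.000000))
Total Σ_m = (-0.050554, 0.000000). Multiply by 1.142397: (-0.057752, 0.000000). P_5(cos γ) = -0.057752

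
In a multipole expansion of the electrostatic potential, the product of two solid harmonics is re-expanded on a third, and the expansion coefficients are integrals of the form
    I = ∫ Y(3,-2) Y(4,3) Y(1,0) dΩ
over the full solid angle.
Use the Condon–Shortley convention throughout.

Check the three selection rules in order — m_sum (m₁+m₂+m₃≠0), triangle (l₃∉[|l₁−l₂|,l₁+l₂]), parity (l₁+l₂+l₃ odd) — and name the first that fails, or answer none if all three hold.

m₁+m₂+m₃ = -2 + 3 + 0 = 1  ✗
triangle: |3−4|=1 ≤ l₃=1 ≤ 3+4=7
parity: l₁+l₂+l₃ = 8 is even

m_sum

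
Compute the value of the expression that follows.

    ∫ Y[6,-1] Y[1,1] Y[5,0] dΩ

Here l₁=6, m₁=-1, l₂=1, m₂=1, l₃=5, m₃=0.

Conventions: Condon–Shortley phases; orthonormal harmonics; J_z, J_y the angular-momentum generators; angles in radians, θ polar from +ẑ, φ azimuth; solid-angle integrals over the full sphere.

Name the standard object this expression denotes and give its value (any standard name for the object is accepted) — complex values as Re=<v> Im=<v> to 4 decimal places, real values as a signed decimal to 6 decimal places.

This is a Gaunt coefficient — the integral of a triple product of spherical harmonics over the sphere.
m-sum 0 ✓  L=12 even ✓  5≤5≤7 ✓
Π(2lᵢ+1) = 13×3×11 = 429
triangle coeff Δ(6,1,5) = 1/858
Σ_t [1,1]: t=1:−1/14400 = -1/14400
(3j)²=6/143 [(6 1 5; 0 0 0)], sign=+1
Σ_t [2,2]: t=2:+1/28800 = 1/28800
(3j)²=7/286 [(6 1 5; -1 1 0)], sign=-1
⇒ 4πI² = 63/143
I = (-1)√(63/143/(4π)) = -0.18723944

Gaunt coefficient, -0.187239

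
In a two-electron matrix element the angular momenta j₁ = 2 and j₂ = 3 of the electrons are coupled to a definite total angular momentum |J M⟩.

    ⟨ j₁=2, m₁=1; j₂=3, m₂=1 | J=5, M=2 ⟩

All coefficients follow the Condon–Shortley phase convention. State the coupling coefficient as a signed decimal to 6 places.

+0.707107  (= +√(1/2))

triangle: 0!×4!×6!/11! = 17280/39916800
(j±m)!: 3!×1!×4!×2!×7!×3! = 8709120
prefactor² = (2J+1)×Δ×N² = 41472
  k=0: +1/(0!×0!×1!×4!×3!×2!) = 1/288
Σ = 1/288  ⇒  CG² = 41472×(1/288)² = 1/2
CG = +√(1/2) = +0.707107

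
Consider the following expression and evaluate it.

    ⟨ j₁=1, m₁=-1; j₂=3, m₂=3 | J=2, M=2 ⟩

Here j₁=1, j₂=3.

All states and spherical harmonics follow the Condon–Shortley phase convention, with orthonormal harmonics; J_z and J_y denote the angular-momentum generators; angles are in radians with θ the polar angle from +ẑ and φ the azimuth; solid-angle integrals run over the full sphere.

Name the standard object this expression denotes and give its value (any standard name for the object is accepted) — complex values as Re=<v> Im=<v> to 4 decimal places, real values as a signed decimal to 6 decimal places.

Clebsch–Gordan coefficient, +√(5/7) ≈ +0.845154

This is a Clebsch–Gordan (vector-coupling) coefficient.
triangle: 2!*0!*4!/7! = 48/5040
(j±m)!: 0!*2!*6!*0!*4!*0! = 34560
prefactor² = (2J+1)*Δ*N² = 11520/7
  k=2: +1/(2!*0!*0!*4!*0!*0!) = 1/48
Σ = 1/48  ⇒  CG² = 11520/7*(1/48)² = 5/7
CG = +√(5/7) = +0.845154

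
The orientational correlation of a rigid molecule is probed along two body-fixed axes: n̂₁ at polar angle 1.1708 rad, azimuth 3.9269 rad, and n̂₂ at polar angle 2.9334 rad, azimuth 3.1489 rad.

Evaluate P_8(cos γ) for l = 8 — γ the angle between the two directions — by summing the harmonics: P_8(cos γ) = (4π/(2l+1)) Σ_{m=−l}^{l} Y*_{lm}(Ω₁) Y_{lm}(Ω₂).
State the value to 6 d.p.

Term-by-term m-sum for l=8 (normalisation 4π/17 = 0.739198):
  m=-8: Y*=+0.266982-0.000194i  Y=+0.000002-0.000000i  product +0.000000-0.000000i
  m=-7: Y*=-0.319061+0.319467i  Y=+0.000032-0.000002i  product -0.000010+0.000011i
  m=-6: Y*=-0.000160-0.292952i  Y=+0.000392-0.000017i  product -0.000005-0.000115i
  m=-5: Y*=-0.107709-0.107612i  Y=+0.003407-0.000125i  product -0.000380-0.000353i
  m=-4: Y*=+0.352549-0.000128i  Y=+0.022018-0.000644i  product +0.007762-0.000230i
  m=-3: Y*=-0.008625+0.008629i  Y=+0.104489-0.002291i  product -0.000881+0.000921i
  m=-2: Y*=+0.000060+0.332332i  Y=+0.344345-0.005033i  product +0.001693+0.114437i
  m=-1: Y*=-0.055882-0.055872i  Y=+0.677873-0.004954i  product -0.038158-0.037597i
  m=+0: Y*=-0.319809-0.000000i  Y=+0.416779+0.000000i  product -0.133290-0.000000i
  m=+1: Y*=+0.055882-0.055872i  Y=-0.677873-0.004954i  product -0.038158+0.037597i
  m=+2: Y*=+0.000060-0.332332i  Y=+0.344345+0.005033i  product +0.001693-0.114437i
  m=+3: Y*=+0.008625+0.008629i  Y=-0.104489-0.002291i  product -0.000881-0.000921i
  m=+4: Y*=+0.352549+0.000128i  Y=+0.022018+0.000644i  product +0.007762+0.000230i
  m=+5: Y*=+0.107709-0.107612i  Y=-0.003407-0.000125i  product -0.000380+0.000353i
  m=+6: Y*=-0.000160+0.292952i  Y=+0.000392+0.000017i  product -0.000005+0.000115i
  m=+7: Y*=+0.319061+0.319467i  Y=-0.000032-0.000002i  product -0.000010-0.000011i
  m=+8: Y*=+0.266982+0.000194i  Y=+0.000002+0.000000i  product +0.000000+0.000000i
Σ over m = -0.193246+0.000000i; ×(4π/17) → -0.142847+0.000000i. Real part: -0.142847

-0.142847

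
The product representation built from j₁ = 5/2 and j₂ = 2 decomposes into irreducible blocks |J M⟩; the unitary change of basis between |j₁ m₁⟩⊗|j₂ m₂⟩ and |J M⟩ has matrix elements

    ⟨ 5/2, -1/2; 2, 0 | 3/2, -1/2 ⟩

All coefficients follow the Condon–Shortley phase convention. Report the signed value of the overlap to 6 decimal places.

triangle: 3!×2!×1!/7! = 12/5040
(j±m)!: 2!×3!×2!×2!×1!×2! = 96
prefactor² = (2J+1)×Δ×N² = 32/35
  k=1: −1/(1!×2!×2!×1!×0!×0!) = -1/4
  k=2: +1/(2!×1!×1!×0!×1!×1!) = 1/2
Σ = 1/4  ⇒  CG² = 32/35×(1/4)² = 2/35
CG = +√(2/35) = +0.239046

+0.239046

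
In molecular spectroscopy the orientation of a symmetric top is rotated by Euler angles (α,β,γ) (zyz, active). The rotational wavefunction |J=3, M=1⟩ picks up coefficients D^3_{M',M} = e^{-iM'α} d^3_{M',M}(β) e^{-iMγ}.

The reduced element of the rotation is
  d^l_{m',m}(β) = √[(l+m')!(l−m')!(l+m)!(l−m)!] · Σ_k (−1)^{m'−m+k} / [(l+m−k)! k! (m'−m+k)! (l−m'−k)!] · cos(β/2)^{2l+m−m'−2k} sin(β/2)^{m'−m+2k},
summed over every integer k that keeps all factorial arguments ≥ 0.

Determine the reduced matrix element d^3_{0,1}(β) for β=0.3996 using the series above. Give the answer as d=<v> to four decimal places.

d=0.5464

d^3_{0,1}(β=0.3996) via the finite sum:
With c≡cos(β/2)=0.980106 and s≡sin(β/2)=0.198473, N=[6·6·24·2]^{1/2}=41.569219
Admissible k: 1..3 (factorial args all ≥0)
  k=1: (−1)^0·41.5692/(12)·0.9801^5·0.1985^1 = +0.621811
  k=2: (−1)^1·41.5692/(4)·0.9801^3·0.1985^3 = -0.076496
  k=3: (−1)^2·41.5692/(12)·0.9801^1·0.1985^5 = +0.001046
d^3_{0,1}(0.3996) = +0.621811 -0.076496 +0.001046 = +0.546361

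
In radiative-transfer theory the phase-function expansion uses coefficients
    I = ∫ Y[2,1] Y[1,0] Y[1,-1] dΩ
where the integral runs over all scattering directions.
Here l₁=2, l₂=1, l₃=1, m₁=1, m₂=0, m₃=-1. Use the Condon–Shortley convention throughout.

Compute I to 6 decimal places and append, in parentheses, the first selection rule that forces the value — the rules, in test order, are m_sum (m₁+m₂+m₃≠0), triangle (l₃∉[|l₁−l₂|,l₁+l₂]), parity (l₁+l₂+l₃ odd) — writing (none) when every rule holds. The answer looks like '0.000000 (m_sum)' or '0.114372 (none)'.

Checks pass: Σm=0; 4 even; l₃=1∈[1,3].
(2·2+1)(2·1+1)(2·1+1) = 45
Δ: 2! 2! 0! / 5! → 1/30
sum: t=1:−1/1 = -1/1
3j²(2 1 1; 0 0 0) = Δ·Π!·Σ² = 2/15  (sign +1)
sum: t=1:−1/2 = -1/2
3j²(2 1 1; 1 0 -1) = Δ·Π!·Σ² = 1/10  (sign -1)
combine: 4πI² = 45·2/15·1/10 = 3/5
take √, sign -1: I = -0.21850969
No selection rule forces the value: the integral is nonzero (none).

-0.218510 (none)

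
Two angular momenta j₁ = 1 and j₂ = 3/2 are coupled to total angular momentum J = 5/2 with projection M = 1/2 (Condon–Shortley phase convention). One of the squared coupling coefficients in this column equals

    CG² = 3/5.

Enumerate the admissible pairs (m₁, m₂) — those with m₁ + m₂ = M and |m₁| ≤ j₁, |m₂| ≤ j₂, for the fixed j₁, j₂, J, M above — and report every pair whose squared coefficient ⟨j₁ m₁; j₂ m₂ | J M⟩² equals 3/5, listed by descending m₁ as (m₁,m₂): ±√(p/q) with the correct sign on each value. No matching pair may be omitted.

(0,1/2): +√(3/5)

Admissible pairs with m₁+m₂ = M = 1/2: (-1,3/2), (0,1/2), (1,-1/2)
  (m₁,m₂)=(1,-1/2): CG² = 3/10, CG = +√(3/10)
  (m₁,m₂)=(0,1/2): CG² = 3/5, CG = +√(3/5)   ← matches the target
  (m₁,m₂)=(-1,3/2): CG² = 1/10, CG = +√(1/10)
Pairs with CG² = 3/5: (0,1/2): +√(3/5)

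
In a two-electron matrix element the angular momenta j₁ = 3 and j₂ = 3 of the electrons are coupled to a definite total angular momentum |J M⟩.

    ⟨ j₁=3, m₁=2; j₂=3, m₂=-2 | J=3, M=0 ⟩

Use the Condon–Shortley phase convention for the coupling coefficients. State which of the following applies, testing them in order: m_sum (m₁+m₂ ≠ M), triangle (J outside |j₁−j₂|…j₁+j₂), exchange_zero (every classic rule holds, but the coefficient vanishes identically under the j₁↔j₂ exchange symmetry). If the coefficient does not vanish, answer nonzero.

m-sum: m₁+m₂ = 2+(-2) = 0, M = 0  ✓
triangle: |j₁−j₂| = 0 ≤ J = 3 ≤ j₁+j₂ = 6  ✓
exchange: j₁≠j₂ or m₁≠m₂ — the exchange symmetry imposes no constraint here
value check: CG = +√(1/6) = +0.408248 ≠ 0

nonzero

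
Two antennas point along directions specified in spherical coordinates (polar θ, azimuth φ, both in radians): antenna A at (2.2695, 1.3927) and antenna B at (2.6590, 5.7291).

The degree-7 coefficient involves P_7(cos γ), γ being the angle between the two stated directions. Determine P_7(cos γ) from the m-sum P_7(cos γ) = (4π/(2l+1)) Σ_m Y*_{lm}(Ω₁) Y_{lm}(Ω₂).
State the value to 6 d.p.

0.084103

Summing Y*_{l m}(θ₁,φ₁)·Y_{l m}(θ₂,φ₂) over m ∈ [−7, 7]; prefactor 4π/(2·7+1) = 0.837758:
  m=-7: Y*=-0.07313 - 0.02457j  Y=-0.00172 - 0.00156j  product 0.00009 + 0.00016j
  m=-6: Y*=0.11673 - 0.21255j  Y=0.01628 + 0.00301j  product 0.00254 - 0.00311j
  m=-5: Y*=0.32868 + 0.26596j  Y=-0.06772 + 0.02636j  product -0.02927 - 0.00935j
  m=-4: Y*=-0.29205 + 0.25224j  Y=0.13061 - 0.17341j  product 0.00560 + 0.08359j
  m=-3: Y*=-0.00435 - 0.00735j  Y=-0.03964 + 0.43221j  product 0.00335 - 0.00159j
  m=-2: Y*=-0.33358 + 0.12411j  Y=-0.22284 - 0.44681j  product 0.12979 + 0.12139j
  m=-1: Y*=-0.03029 - 0.16827j  Y=0.08599 + 0.05320j  product 0.00635 - 0.01608j
  m=+0: Y*=-0.31112 + 0.00000j  Y=0.43872 + 0.00000j  product -0.13650 + 0.00000j
  m=+1: Y*=0.03029 - 0.16827j  Y=-0.08599 + 0.05320j  product 0.00635 + 0.01608j
  m=+2: Y*=-0.33358 - 0.12411j  Y=-0.22284 + 0.44681j  product 0.12979 - 0.12139j
  m=+3: Y*=0.00435 - 0.00735j  Y=0.03964 + 0.43221j  product 0.00335 + 0.00159j
  m=+4: Y*=-0.29205 - 0.25224j  Y=0.13061 + 0.17341j  product 0.00560 - 0.08359j
  m=+5: Y*=-0.32868 + 0.26596j  Y=0.06772 + 0.02636j  product -0.02927 + 0.00935j
  m=+6: Y*=0.11673 + 0.21255j  Y=0.01628 - 0.00301j  product 0.00254 + 0.00311j
  m=+7: Y*=0.07313 - 0.02457j  Y=0.00172 - 0.00156j  product 0.00009 - 0.00016j
Σ over m = 0.10039 + 0.00000j; ×(4π/15) → 0.08410 + 0.00000j. Real part: 0.084103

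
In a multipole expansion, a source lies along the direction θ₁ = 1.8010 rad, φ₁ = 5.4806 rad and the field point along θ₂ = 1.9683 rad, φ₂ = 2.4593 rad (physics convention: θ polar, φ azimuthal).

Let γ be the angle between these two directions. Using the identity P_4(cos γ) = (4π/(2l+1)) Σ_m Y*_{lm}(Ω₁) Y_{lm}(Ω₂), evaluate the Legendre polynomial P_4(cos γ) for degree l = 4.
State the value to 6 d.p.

Expand P_4 via completeness: Σ_{m} conj(Y_{4,m}) at Ω₁ times Y_{4,m} at Ω₂ —
  m=-4: Y*=(-0.396713, 0.027316)  Y=(-0.293018, 0.128199)  product (0.112742, -0.058862)
  m=-3: Y*=(0.195744, 0.176532)  Y=(-0.174068, 0.337576)  product (-0.093666, 0.035350)
  m=-2: Y*=(0.006926, 0.201418)  Y=(0.002855, 0.013646)  product (-0.002729, 0.000669)
  m=-1: Y*=(0.192470, -0.199202)  Y=(-0.255691, -0.207739)  product (-0.090595, 0.010951)
  m=+0: Y*=(0.162164, -0.000000)  Y=(-0.075084, 0.000000)  product (-0.012176, 0.000000)
  m=+1: Y*=(-0.192470, -0.199202)  Y=(0.255691, -0.207739)  product (-0.090595, -0.010951)
  m=+2: Y*=(0.006926, -0.201418)  Y=(0.002855, -0.013646)  product (-0.002729, -0.000669)
  m=+3: Y*=(-0.195744, 0.176532)  Y=(0.174068, 0.337576)  product (-0.093666, -0.035350)
  m=+4: Y*=(-0.396713, -0.027316)  Y=(-0.293018, -0.128199)  product (0.112742, 0.058862)
Accumulated sum (-0.160671, 0.000000); after 4π/(2l+1) scaling, (-0.224340, 0.000000) ⇒ P_4 = -0.224340

-0.224340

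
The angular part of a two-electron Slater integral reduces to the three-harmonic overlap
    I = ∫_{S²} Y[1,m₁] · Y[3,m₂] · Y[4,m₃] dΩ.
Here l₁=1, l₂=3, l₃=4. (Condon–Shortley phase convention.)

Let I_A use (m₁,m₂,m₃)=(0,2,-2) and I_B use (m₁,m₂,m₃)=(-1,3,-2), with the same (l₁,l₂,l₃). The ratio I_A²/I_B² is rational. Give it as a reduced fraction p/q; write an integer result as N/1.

12/1

Same 1,3,4: normalisation and zero-m 3j drop out of the ratio.
A: Δ: 0! 2! 6! / 9! → 1/252; sum: t=0:+1/120 = 1/120; 3j²(1 3 4; 0 2 -2) = Δ·Π!·Σ² = 1/21  (sign +1)
B: Δ: 0! 2! 6! / 9! → 1/252; sum: t=0:+1/1440 = 1/1440; 3j²(1 3 4; -1 3 -2) = Δ·Π!·Σ² = 1/252  (sign +1)
I_A²/I_B² = (1/21)/(1/252) = 12/1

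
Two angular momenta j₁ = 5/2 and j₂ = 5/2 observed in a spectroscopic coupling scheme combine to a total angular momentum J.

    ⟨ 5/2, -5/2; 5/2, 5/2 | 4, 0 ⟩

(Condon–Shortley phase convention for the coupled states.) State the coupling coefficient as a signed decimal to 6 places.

−√(1/28) = -0.188982

j₁+j₂−J=1  J+j₁−j₂=4  J−j₁+j₂=4  j₁+j₂+J+1=10
(j₁±m₁, j₂±m₂, J±M) = (0,5,5,0,4,4)
P² = 82944/7
sum k=1..1:
  [1] −1/576 = -1/576
S = -1/576
C² = P²·S² = 1/28 ; C = -0.188982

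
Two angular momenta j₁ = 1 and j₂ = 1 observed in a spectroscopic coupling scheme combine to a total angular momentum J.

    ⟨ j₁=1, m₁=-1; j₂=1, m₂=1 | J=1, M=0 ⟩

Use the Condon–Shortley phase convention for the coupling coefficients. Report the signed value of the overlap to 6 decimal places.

triangle: 1!×1!×1!/4! = 1/24
(j±m)!: 0!×2!×2!×0!×1!×1! = 4
prefactor² = (2J+1)×Δ×N² = 1/2
  k=1: −1/(1!×0!×1!×1!×0!×0!) = -1
Σ = -1  ⇒  CG² = 1/2×(-1)² = 1/2
CG = −√(1/2) = -0.707107

-0.707107  (= −√(1/2))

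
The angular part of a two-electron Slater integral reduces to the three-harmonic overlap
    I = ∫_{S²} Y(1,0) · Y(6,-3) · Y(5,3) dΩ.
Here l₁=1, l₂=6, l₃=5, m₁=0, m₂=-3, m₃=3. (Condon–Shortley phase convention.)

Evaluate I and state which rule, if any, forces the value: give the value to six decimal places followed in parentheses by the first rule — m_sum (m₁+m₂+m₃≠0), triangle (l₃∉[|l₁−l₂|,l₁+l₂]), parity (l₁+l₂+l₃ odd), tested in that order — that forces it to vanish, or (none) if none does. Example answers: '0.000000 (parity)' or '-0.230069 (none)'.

m-sum 0 ✓  L=12 even ✓  5≤5≤7 ✓
Π(2lᵢ+1) = 3×13×11 = 429
triangle coeff Δ(1,6,5) = 1/858
Σ_t [1,1]: t=1:−1/14400 = -1/14400
(3j)²=6/143 [(1 6 5; 0 0 0)], sign=+1
Σ_t [1,1]: t=1:−1/80640 = -1/80640
(3j)²=9/286 [(1 6 5; 0 -3 3)], sign=-1
⇒ 4πI² = 81/143
I = (-1)√(81/143/(4π)) = -0.21230956
No selection rule forces the value: the integral is nonzero (none).

-0.212310 (none)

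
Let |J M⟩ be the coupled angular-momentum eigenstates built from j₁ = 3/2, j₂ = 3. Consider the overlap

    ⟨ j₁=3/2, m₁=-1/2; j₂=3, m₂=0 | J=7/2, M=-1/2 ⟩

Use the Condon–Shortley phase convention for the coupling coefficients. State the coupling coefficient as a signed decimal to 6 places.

−√(2/21) ≈ -0.308607

j₁+j₂−J=1  J+j₁−j₂=2  J−j₁+j₂=5  j₁+j₂+J+1=9
(j₁±m₁, j₂±m₂, J±M) = (1,2,3,3,3,4)
P² = 384/7
sum k=0..1:
  [0] +1/24 = 1/24
  [1] −1/12 = -1/12
S = -1/24
C² = P²·S² = 2/21 ; C = -0.308607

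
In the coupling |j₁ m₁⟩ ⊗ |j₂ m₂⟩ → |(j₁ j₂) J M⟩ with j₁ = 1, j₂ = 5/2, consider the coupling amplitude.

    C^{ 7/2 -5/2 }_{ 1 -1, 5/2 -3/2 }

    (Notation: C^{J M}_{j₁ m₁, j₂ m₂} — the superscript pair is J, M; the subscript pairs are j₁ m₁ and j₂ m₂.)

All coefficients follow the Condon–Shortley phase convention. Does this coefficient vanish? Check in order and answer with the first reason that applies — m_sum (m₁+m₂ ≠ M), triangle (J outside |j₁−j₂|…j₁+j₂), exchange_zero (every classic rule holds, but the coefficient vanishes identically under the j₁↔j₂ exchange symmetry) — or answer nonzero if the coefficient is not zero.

m-sum: m₁+m₂ = -1+(-3/2) = -5/2, M = -5/2  ✓
triangle: |j₁−j₂| = 3/2 ≤ J = 7/2 ≤ j₁+j₂ = 7/2  ✓
exchange: j₁≠j₂ or m₁≠m₂ — the exchange symmetry imposes no constraint here
value check: CG = +√(5/7) = +0.845154 ≠ 0

nonzero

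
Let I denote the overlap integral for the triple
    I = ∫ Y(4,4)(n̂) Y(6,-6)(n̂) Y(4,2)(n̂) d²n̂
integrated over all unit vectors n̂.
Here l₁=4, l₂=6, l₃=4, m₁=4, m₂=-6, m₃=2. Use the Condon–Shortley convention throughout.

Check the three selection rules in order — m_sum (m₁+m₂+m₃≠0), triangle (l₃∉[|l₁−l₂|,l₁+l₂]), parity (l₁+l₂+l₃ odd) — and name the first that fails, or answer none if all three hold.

Σmᵢ = 0  ✓
l₃∈[|l₁−l₂|,l₁+l₂]=[2,10], have l₃=4  ✓
Σlᵢ = 14 ⇒ even  ✓

none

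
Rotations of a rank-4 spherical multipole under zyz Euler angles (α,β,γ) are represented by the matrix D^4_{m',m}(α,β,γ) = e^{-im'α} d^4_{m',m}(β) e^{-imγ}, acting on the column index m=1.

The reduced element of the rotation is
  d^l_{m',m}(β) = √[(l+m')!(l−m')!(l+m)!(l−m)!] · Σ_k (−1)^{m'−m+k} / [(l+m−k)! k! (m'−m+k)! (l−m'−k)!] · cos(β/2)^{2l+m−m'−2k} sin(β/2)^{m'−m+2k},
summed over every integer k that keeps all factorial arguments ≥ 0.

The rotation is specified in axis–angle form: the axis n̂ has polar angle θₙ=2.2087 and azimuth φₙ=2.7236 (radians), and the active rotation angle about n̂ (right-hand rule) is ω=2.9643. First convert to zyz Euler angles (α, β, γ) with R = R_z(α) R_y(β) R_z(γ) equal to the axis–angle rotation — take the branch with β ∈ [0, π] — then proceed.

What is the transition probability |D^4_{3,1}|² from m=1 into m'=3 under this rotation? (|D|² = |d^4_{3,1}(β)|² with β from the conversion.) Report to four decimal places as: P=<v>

P=0.2164

Axis–angle → zyz. n̂ = (sinθₙcosφₙ, sinθₙsinφₙ, cosθₙ) = (-0.734182, +0.326100, -0.595513), ω = 2.9643.
R = I cosω + sinω [n̂]ₓ + (1−cosω) n̂n̂ᵀ gives
  R = [+0.085273, -0.370052, +0.925089; -0.580108, -0.773310, -0.255865; +0.810064, -0.514833, -0.280613]
β = atan2(√(R₁₃²+R₂₃²), R₃₃) = 1.855229; α = atan2(R₂₃, R₁₃) mod 2π = 6.013347; γ = atan2(R₃₂, −R₃₁) mod 2π = 3.707740
D^4_{3,1}(6.0133,1.8552,3.7077) = e^{-i·3·6.0133}·d^4_{3,1}(1.8552)·e^{-i·1·3.7077}. Compute d first:
With c≡cos(β/2)=0.599744 and s≡sin(β/2)=0.800192, N=[5040·1·120·6]^{1/2}=1904.940944
k: max(0,(1)−(3))=0 … min(4+(1),4−(3))=1
  k=0: (−1)^2·1904.9409/(240)·0.5997^6·0.8002^2 = +0.236513
  k=1: (−1)^3·1904.9409/(144)·0.5997^4·0.8002^4 = -0.701714
d^4_{3,1}(1.8552) = +0.236513 -0.701714 = -0.465200
|D^4_{3,1}|² = |d^4_{3,1}(β)|² = (-0.465200)² = 0.216411 (the z-rotation phases have unit modulus)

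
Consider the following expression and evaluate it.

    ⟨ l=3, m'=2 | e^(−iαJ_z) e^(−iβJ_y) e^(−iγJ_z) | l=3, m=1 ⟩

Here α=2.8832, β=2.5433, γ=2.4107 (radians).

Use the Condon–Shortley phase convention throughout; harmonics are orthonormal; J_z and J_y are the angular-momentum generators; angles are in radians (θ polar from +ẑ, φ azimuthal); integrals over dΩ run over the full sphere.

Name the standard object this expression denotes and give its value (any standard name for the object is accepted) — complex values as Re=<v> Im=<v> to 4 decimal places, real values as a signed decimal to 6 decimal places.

Wigner D-matrix element, Re=-0.0427 Im=-0.1276

This is a Wigner D-matrix element — the rotation-matrix element ⟨l m'| R(α,β,γ) |l m⟩ in the angular-momentum basis.
First d^3_{2,1}(β=2.5433), then the phase factors e^{-i(2)α} and e^{-i(1)γ}:
Half-angle: c=0.294705, s=0.955588. N=√(120·1·24·2)=75.894664
Admissible k: 0..1 (factorial args all ≥0)
  k=0: (−1)^1·75.8947/(24)·0.2947^5·0.9556^1 = -0.006717
  k=1: (−1)^2·75.8947/(12)·0.2947^3·0.9556^3 = +0.141255
d^3_{2,1}(2.5433) = -0.006717 +0.141255 = +0.134537
Attach z-rotation phases: D = e^{-i(2)(2.8832)}·(+0.134537)·e^{-i(1)(2.4107)} = -0.042719-0.127575i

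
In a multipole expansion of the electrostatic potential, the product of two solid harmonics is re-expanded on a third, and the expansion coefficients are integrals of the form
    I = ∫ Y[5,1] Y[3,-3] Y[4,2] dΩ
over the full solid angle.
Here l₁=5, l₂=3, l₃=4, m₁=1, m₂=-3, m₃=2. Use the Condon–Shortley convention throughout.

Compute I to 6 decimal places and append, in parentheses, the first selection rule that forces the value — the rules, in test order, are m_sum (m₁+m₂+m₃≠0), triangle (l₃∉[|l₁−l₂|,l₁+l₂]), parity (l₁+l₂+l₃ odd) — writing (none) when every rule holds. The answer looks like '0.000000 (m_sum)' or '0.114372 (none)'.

0.143662 (none)

Rules hold: Σm=0, L=12 even, 2≤4≤8.
N = 11·7·9 = 693
Δ = 4!·6!·2!/13! = 1/180180
Racah Σ t=1..3: t=1:−1/576 t=2:+1/144 t=3:−1/576 = 1/288
⇒ 3j(5 3 4; 0 0 0)² = 20/1001, sgn +1
Racah Σ t=0..0: t=0:+1/2304 = 1/2304
⇒ 3j(5 3 4; 1 -3 2)² = 75/4004, sgn +1
4πI² = N·(3j₀)²·(3jₘ)² = 3375/13013
I = +1·√(0.259356/4π) = 0.14366244
No selection rule forces the value: the integral is nonzero (none).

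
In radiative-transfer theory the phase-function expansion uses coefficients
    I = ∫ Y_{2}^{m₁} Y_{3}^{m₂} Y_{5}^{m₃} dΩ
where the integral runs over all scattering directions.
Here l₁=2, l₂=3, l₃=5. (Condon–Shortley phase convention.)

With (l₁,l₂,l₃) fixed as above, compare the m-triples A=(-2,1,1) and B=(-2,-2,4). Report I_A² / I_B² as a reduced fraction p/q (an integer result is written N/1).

5/42

Shared (l₁,l₂,l₃)=(2,3,5): N and (l;000)² cancel in I_A²/I_B².
A: Δ = 0!·4!·6!/11! = 1/2310; Racah Σ t=0..0: t=0:+1/1152 = 1/1152; ⇒ 3j(2 3 5; -2 1 1)² = 1/154, sgn +1
B: Δ = 0!·4!·6!/11! = 1/2310; Racah Σ t=0..0: t=0:+1/2880 = 1/2880; ⇒ 3j(2 3 5; -2 -2 4)² = 3/55, sgn -1
I_A²/I_B² = (1/154)/(3/55) = 5/42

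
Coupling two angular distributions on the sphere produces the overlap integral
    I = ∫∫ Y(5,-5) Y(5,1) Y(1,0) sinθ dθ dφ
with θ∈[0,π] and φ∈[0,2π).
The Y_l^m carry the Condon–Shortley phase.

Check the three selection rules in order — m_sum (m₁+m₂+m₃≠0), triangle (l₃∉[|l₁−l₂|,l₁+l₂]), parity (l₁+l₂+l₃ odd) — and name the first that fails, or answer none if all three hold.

m_sum

m₁+m₂+m₃ = -5 + 1 + 0 = -4  ✗
triangle: |5−5|=0 ≤ l₃=1 ≤ 5+5=10
parity: l₁+l₂+l₃ = 11 is odd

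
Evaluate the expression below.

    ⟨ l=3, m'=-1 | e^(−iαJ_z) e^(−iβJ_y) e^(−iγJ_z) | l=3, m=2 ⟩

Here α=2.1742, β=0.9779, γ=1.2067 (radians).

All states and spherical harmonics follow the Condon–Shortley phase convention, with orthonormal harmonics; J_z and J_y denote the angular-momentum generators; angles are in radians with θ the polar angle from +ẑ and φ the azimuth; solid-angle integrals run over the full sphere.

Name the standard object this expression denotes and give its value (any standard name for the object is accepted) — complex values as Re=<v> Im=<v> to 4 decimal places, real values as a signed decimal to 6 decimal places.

This is a Wigner D-matrix element — the rotation-matrix element ⟨l m'| R(α,β,γ) |l m⟩ in the angular-momentum basis.
Split into d^3_{-1,2}(β=0.9779) × two z-phases.
c=cos(0.977900/2)=0.882827, s=sin(0.977900/2)=0.469699; N=√[2·24·120·1]=75.894664
The bounds max(0,m−m')=3 and min(l+m,l−m')=4 give 2 terms
  k=3: (−1)^0·75.8947/(12)·0.8828^3·0.4697^3 = +0.450937
  k=4: (−1)^1·75.8947/(24)·0.8828^1·0.4697^5 = -0.063823
d^3_{-1,2}(0.9779) = +0.450937 -0.063823 = +0.387114
Phases: e^{-i·(-1)·2.1742}=-0.567448+0.823409i, e^{-i·(2)·1.2067}=-0.746378-0.665522i ⇒ D=+0.376092-0.091717i

Wigner D-matrix element, Re=0.3761 Im=-0.0917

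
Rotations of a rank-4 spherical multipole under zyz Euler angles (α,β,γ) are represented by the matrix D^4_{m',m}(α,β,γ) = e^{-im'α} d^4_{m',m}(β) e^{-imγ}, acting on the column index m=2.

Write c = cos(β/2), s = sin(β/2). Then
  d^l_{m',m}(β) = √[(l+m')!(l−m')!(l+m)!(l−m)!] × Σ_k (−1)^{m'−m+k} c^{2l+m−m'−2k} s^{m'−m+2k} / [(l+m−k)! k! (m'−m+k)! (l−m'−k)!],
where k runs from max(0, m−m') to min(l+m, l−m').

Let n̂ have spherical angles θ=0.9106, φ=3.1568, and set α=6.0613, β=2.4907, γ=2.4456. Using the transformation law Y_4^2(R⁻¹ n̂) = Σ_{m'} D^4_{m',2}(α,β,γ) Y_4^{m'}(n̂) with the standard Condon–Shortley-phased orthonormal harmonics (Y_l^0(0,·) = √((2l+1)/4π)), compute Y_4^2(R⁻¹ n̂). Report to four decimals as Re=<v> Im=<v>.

Need the full column D^4_{m',2} for m'=−4..4 at α=6.0613, β=2.4907, γ=2.4456.
cos(β/2)=0.319732, sin(β/2)=0.947508
d^4_{-4,2}: single k=6 term ⇒ +0.391425;  D = +0.342670+0.189184i
d^4_{-3,2}: k∈[5..6] ⇒ +0.280193 -0.820220 = -0.540027;  D = -0.403733-0.358648i
d^4_{-2,2}: k∈[4..6] ⇒ +0.126347 -0.887667 +0.649626 = -0.111694;  D = -0.065133-0.090738i
d^4_{-1,2}: k∈[3..5] ⇒ +0.040197 -0.529515 +0.930042 = +0.440724;  D = +0.171909+0.405814i
d^4_{0,2}: k∈[2..4] ⇒ +0.009099 -0.213091 +0.701763 = +0.497771;  D = +0.088533+0.489835i
d^4_{1,2}: k∈[1..3] ⇒ +0.001373 -0.060295 +0.353010 = +0.294088;  D = -0.012664+0.293815i
d^4_{2,2}: k∈[0..2] ⇒ +0.000109 -0.011510 +0.126347 = +0.114947;  D = -0.030101+0.110936i
d^4_{3,2}: k∈[0..1] ⇒ -0.001211 +0.031905 = +0.030694;  D = -0.014360+0.027128i
d^4_{4,2}: single k=0 term ⇒ +0.005075;  D = -0.003303+0.003853i
Y_4^{m'}(θ=0.9106,φ=3.1568) and Σ D·Y over m':
  (+0.3427+0.1892i)·(+0.1719-0.0105i)  (-0.4037-0.3586i)·(-0.3779+0.0173i)  (-0.0651-0.0907i)·(+0.3406-0.0104i)  (+0.1719+0.4058i)·(+0.0842-0.0013i)  (+0.0885+0.4898i)·(-0.3525+0.0000i)  (-0.0127+0.2938i)·(-0.0842-0.0013i)  (-0.0301+0.1109i)·(+0.3406+0.0104i)  (-0.0144+0.0271i)·(+0.3779+0.0173i)  (-0.0033+0.0039i)·(+0.1719+0.0105i)
Y_4^2(R⁻¹ n̂) = +0.163843+0.011931i

Re=0.1638 Im=0.0119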